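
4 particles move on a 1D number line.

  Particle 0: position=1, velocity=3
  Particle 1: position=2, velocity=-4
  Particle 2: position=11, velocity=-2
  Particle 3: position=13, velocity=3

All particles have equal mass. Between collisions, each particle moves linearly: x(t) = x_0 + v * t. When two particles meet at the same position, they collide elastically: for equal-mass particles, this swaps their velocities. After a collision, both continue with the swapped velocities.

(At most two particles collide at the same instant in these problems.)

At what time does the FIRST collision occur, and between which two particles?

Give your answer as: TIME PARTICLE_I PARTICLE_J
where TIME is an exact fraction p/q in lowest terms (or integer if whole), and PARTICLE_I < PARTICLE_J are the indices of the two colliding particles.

Pair (0,1): pos 1,2 vel 3,-4 -> gap=1, closing at 7/unit, collide at t=1/7
Pair (1,2): pos 2,11 vel -4,-2 -> not approaching (rel speed -2 <= 0)
Pair (2,3): pos 11,13 vel -2,3 -> not approaching (rel speed -5 <= 0)
Earliest collision: t=1/7 between 0 and 1

Answer: 1/7 0 1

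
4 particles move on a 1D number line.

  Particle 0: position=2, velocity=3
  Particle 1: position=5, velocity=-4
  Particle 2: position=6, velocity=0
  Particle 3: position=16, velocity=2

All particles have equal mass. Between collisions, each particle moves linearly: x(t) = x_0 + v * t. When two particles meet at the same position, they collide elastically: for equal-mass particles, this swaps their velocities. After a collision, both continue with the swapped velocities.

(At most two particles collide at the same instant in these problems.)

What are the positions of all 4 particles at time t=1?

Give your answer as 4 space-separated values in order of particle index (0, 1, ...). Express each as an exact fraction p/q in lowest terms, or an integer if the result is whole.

Collision at t=3/7: particles 0 and 1 swap velocities; positions: p0=23/7 p1=23/7 p2=6 p3=118/7; velocities now: v0=-4 v1=3 v2=0 v3=2
Advance to t=1 (no further collisions before then); velocities: v0=-4 v1=3 v2=0 v3=2; positions = 1 5 6 18

Answer: 1 5 6 18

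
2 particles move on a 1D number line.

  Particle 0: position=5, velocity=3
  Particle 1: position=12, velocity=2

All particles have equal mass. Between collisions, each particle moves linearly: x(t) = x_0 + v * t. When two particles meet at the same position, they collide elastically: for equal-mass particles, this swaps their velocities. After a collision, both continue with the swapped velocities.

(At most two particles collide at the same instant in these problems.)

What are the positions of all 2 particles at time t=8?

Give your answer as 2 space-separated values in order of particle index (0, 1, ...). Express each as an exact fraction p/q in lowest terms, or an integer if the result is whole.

Collision at t=7: particles 0 and 1 swap velocities; positions: p0=26 p1=26; velocities now: v0=2 v1=3
Advance to t=8 (no further collisions before then); velocities: v0=2 v1=3; positions = 28 29

Answer: 28 29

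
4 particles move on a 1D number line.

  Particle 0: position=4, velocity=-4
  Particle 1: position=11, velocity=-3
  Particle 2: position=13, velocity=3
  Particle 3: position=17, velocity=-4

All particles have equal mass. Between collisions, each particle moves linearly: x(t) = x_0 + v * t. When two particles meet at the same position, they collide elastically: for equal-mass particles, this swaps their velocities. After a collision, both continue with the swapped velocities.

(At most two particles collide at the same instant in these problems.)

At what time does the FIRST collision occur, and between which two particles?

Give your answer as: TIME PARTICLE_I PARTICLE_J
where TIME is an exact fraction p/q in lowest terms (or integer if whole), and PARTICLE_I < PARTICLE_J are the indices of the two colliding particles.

Answer: 4/7 2 3

Derivation:
Pair (0,1): pos 4,11 vel -4,-3 -> not approaching (rel speed -1 <= 0)
Pair (1,2): pos 11,13 vel -3,3 -> not approaching (rel speed -6 <= 0)
Pair (2,3): pos 13,17 vel 3,-4 -> gap=4, closing at 7/unit, collide at t=4/7
Earliest collision: t=4/7 between 2 and 3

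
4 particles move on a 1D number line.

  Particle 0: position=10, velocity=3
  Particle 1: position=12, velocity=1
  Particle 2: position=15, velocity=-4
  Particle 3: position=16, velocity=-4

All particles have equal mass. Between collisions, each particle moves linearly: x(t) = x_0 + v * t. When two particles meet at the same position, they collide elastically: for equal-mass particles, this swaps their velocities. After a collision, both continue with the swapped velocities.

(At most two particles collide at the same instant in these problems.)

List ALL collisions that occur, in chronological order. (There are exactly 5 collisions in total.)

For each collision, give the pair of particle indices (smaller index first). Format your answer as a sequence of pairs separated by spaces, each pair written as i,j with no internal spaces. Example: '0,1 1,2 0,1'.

Answer: 1,2 0,1 2,3 1,2 2,3

Derivation:
Collision at t=3/5: particles 1 and 2 swap velocities; positions: p0=59/5 p1=63/5 p2=63/5 p3=68/5; velocities now: v0=3 v1=-4 v2=1 v3=-4
Collision at t=5/7: particles 0 and 1 swap velocities; positions: p0=85/7 p1=85/7 p2=89/7 p3=92/7; velocities now: v0=-4 v1=3 v2=1 v3=-4
Collision at t=4/5: particles 2 and 3 swap velocities; positions: p0=59/5 p1=62/5 p2=64/5 p3=64/5; velocities now: v0=-4 v1=3 v2=-4 v3=1
Collision at t=6/7: particles 1 and 2 swap velocities; positions: p0=81/7 p1=88/7 p2=88/7 p3=90/7; velocities now: v0=-4 v1=-4 v2=3 v3=1
Collision at t=1: particles 2 and 3 swap velocities; positions: p0=11 p1=12 p2=13 p3=13; velocities now: v0=-4 v1=-4 v2=1 v3=3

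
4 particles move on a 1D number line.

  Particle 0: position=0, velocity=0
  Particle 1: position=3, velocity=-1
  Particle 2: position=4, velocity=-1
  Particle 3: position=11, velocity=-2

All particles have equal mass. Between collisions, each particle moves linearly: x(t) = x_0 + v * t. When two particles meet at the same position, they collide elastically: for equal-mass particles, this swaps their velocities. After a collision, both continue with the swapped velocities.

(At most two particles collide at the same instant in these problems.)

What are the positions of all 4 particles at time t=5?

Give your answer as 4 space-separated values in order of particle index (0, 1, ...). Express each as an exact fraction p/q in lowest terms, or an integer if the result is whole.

Answer: -2 -1 0 1

Derivation:
Collision at t=3: particles 0 and 1 swap velocities; positions: p0=0 p1=0 p2=1 p3=5; velocities now: v0=-1 v1=0 v2=-1 v3=-2
Collision at t=4: particles 1 and 2 swap velocities; positions: p0=-1 p1=0 p2=0 p3=3; velocities now: v0=-1 v1=-1 v2=0 v3=-2
Advance to t=5 (no further collisions before then); velocities: v0=-1 v1=-1 v2=0 v3=-2; positions = -2 -1 0 1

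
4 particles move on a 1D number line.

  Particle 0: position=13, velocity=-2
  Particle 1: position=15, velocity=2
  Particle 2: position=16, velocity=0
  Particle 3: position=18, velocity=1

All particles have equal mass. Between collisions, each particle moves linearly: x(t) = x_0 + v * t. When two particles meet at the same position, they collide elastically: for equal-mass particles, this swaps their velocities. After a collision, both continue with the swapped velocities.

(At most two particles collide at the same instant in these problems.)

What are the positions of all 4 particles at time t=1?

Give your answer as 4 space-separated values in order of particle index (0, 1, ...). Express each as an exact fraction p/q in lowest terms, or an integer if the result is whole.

Answer: 11 16 17 19

Derivation:
Collision at t=1/2: particles 1 and 2 swap velocities; positions: p0=12 p1=16 p2=16 p3=37/2; velocities now: v0=-2 v1=0 v2=2 v3=1
Advance to t=1 (no further collisions before then); velocities: v0=-2 v1=0 v2=2 v3=1; positions = 11 16 17 19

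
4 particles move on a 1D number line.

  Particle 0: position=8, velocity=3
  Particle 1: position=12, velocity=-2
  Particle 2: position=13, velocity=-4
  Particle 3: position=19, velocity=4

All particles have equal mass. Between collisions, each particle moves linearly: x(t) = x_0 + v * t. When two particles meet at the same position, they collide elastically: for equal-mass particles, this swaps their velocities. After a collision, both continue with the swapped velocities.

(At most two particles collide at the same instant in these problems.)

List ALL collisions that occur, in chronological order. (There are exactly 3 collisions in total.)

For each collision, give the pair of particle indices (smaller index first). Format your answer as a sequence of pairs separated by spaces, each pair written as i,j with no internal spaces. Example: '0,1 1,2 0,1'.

Answer: 1,2 0,1 1,2

Derivation:
Collision at t=1/2: particles 1 and 2 swap velocities; positions: p0=19/2 p1=11 p2=11 p3=21; velocities now: v0=3 v1=-4 v2=-2 v3=4
Collision at t=5/7: particles 0 and 1 swap velocities; positions: p0=71/7 p1=71/7 p2=74/7 p3=153/7; velocities now: v0=-4 v1=3 v2=-2 v3=4
Collision at t=4/5: particles 1 and 2 swap velocities; positions: p0=49/5 p1=52/5 p2=52/5 p3=111/5; velocities now: v0=-4 v1=-2 v2=3 v3=4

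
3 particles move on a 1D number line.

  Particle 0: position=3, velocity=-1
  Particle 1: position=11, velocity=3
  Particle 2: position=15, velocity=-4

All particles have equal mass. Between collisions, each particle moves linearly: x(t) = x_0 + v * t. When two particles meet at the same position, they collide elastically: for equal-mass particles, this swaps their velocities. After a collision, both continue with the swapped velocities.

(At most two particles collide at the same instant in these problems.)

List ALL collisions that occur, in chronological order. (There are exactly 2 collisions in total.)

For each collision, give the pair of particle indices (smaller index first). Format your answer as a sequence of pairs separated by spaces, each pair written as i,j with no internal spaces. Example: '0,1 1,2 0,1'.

Answer: 1,2 0,1

Derivation:
Collision at t=4/7: particles 1 and 2 swap velocities; positions: p0=17/7 p1=89/7 p2=89/7; velocities now: v0=-1 v1=-4 v2=3
Collision at t=4: particles 0 and 1 swap velocities; positions: p0=-1 p1=-1 p2=23; velocities now: v0=-4 v1=-1 v2=3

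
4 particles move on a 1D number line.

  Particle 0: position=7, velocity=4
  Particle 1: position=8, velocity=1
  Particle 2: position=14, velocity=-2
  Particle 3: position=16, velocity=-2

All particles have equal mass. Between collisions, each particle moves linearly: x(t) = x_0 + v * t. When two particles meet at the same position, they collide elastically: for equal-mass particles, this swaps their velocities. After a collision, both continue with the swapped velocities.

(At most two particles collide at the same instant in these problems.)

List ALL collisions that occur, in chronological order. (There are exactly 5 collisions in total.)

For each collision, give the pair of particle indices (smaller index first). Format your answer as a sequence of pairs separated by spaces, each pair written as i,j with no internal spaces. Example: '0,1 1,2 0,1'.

Answer: 0,1 1,2 2,3 0,1 1,2

Derivation:
Collision at t=1/3: particles 0 and 1 swap velocities; positions: p0=25/3 p1=25/3 p2=40/3 p3=46/3; velocities now: v0=1 v1=4 v2=-2 v3=-2
Collision at t=7/6: particles 1 and 2 swap velocities; positions: p0=55/6 p1=35/3 p2=35/3 p3=41/3; velocities now: v0=1 v1=-2 v2=4 v3=-2
Collision at t=3/2: particles 2 and 3 swap velocities; positions: p0=19/2 p1=11 p2=13 p3=13; velocities now: v0=1 v1=-2 v2=-2 v3=4
Collision at t=2: particles 0 and 1 swap velocities; positions: p0=10 p1=10 p2=12 p3=15; velocities now: v0=-2 v1=1 v2=-2 v3=4
Collision at t=8/3: particles 1 and 2 swap velocities; positions: p0=26/3 p1=32/3 p2=32/3 p3=53/3; velocities now: v0=-2 v1=-2 v2=1 v3=4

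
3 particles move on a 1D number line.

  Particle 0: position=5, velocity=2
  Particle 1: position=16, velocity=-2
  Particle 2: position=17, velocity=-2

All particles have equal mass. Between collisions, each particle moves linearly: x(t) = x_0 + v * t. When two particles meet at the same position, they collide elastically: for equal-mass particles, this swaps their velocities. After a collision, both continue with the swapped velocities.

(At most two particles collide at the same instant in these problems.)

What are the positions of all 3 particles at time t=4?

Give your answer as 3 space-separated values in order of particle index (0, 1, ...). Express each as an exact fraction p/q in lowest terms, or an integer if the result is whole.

Collision at t=11/4: particles 0 and 1 swap velocities; positions: p0=21/2 p1=21/2 p2=23/2; velocities now: v0=-2 v1=2 v2=-2
Collision at t=3: particles 1 and 2 swap velocities; positions: p0=10 p1=11 p2=11; velocities now: v0=-2 v1=-2 v2=2
Advance to t=4 (no further collisions before then); velocities: v0=-2 v1=-2 v2=2; positions = 8 9 13

Answer: 8 9 13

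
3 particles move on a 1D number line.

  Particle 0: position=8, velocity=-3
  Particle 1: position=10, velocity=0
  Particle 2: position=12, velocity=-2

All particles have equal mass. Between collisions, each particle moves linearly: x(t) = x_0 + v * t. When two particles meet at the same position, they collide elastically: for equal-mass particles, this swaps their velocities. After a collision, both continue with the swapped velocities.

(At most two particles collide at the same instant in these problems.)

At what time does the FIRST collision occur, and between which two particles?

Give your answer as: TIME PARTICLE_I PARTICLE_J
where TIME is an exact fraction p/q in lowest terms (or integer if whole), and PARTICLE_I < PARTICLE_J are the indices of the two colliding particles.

Answer: 1 1 2

Derivation:
Pair (0,1): pos 8,10 vel -3,0 -> not approaching (rel speed -3 <= 0)
Pair (1,2): pos 10,12 vel 0,-2 -> gap=2, closing at 2/unit, collide at t=1
Earliest collision: t=1 between 1 and 2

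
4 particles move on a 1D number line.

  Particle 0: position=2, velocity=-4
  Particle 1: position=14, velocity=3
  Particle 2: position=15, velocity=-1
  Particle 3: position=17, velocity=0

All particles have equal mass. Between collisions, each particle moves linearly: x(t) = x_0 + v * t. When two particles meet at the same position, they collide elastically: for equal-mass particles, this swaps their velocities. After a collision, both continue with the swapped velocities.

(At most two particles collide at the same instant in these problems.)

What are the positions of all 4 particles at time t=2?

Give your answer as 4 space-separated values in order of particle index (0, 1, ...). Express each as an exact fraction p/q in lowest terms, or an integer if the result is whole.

Answer: -6 13 17 20

Derivation:
Collision at t=1/4: particles 1 and 2 swap velocities; positions: p0=1 p1=59/4 p2=59/4 p3=17; velocities now: v0=-4 v1=-1 v2=3 v3=0
Collision at t=1: particles 2 and 3 swap velocities; positions: p0=-2 p1=14 p2=17 p3=17; velocities now: v0=-4 v1=-1 v2=0 v3=3
Advance to t=2 (no further collisions before then); velocities: v0=-4 v1=-1 v2=0 v3=3; positions = -6 13 17 20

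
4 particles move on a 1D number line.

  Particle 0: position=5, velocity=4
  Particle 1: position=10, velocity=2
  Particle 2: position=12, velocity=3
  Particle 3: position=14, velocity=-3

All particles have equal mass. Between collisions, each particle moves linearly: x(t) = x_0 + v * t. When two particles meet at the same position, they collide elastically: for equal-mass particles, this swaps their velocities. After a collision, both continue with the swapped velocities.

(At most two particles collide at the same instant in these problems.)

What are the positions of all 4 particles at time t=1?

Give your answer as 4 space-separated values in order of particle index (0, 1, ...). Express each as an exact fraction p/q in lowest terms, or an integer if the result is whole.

Answer: 9 11 12 15

Derivation:
Collision at t=1/3: particles 2 and 3 swap velocities; positions: p0=19/3 p1=32/3 p2=13 p3=13; velocities now: v0=4 v1=2 v2=-3 v3=3
Collision at t=4/5: particles 1 and 2 swap velocities; positions: p0=41/5 p1=58/5 p2=58/5 p3=72/5; velocities now: v0=4 v1=-3 v2=2 v3=3
Advance to t=1 (no further collisions before then); velocities: v0=4 v1=-3 v2=2 v3=3; positions = 9 11 12 15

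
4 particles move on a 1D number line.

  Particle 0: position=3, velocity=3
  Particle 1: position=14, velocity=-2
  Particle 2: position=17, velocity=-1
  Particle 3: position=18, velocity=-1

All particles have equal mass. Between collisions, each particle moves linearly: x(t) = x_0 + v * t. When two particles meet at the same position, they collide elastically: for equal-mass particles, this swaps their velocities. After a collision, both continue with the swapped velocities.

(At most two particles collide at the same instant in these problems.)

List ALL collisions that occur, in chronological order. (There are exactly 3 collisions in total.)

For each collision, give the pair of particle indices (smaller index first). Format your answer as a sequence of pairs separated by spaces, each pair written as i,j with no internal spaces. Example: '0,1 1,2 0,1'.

Collision at t=11/5: particles 0 and 1 swap velocities; positions: p0=48/5 p1=48/5 p2=74/5 p3=79/5; velocities now: v0=-2 v1=3 v2=-1 v3=-1
Collision at t=7/2: particles 1 and 2 swap velocities; positions: p0=7 p1=27/2 p2=27/2 p3=29/2; velocities now: v0=-2 v1=-1 v2=3 v3=-1
Collision at t=15/4: particles 2 and 3 swap velocities; positions: p0=13/2 p1=53/4 p2=57/4 p3=57/4; velocities now: v0=-2 v1=-1 v2=-1 v3=3

Answer: 0,1 1,2 2,3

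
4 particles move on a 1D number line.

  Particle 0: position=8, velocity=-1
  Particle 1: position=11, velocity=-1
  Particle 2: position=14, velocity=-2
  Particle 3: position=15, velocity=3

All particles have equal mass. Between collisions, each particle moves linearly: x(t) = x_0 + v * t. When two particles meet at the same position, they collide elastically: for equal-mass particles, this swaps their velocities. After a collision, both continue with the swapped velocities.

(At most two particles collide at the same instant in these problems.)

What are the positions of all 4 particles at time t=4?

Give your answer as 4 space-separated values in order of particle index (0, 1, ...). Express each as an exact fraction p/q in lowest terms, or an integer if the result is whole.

Answer: 4 6 7 27

Derivation:
Collision at t=3: particles 1 and 2 swap velocities; positions: p0=5 p1=8 p2=8 p3=24; velocities now: v0=-1 v1=-2 v2=-1 v3=3
Advance to t=4 (no further collisions before then); velocities: v0=-1 v1=-2 v2=-1 v3=3; positions = 4 6 7 27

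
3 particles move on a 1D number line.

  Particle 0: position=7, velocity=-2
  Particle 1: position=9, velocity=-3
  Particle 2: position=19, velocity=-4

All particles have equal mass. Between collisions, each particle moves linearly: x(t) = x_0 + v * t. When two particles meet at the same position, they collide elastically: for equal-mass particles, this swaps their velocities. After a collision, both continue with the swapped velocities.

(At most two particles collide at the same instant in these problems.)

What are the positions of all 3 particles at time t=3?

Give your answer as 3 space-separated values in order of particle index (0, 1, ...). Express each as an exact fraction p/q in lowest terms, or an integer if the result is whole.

Answer: 0 1 7

Derivation:
Collision at t=2: particles 0 and 1 swap velocities; positions: p0=3 p1=3 p2=11; velocities now: v0=-3 v1=-2 v2=-4
Advance to t=3 (no further collisions before then); velocities: v0=-3 v1=-2 v2=-4; positions = 0 1 7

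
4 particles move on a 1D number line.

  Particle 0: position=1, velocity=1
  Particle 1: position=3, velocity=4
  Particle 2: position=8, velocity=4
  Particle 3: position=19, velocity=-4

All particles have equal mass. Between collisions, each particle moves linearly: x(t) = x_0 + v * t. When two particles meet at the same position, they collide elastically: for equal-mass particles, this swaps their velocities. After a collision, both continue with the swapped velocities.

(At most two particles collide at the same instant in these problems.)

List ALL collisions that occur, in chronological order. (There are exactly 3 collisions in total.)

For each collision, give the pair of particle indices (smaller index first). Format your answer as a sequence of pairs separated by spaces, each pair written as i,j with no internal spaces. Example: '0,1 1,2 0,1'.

Answer: 2,3 1,2 0,1

Derivation:
Collision at t=11/8: particles 2 and 3 swap velocities; positions: p0=19/8 p1=17/2 p2=27/2 p3=27/2; velocities now: v0=1 v1=4 v2=-4 v3=4
Collision at t=2: particles 1 and 2 swap velocities; positions: p0=3 p1=11 p2=11 p3=16; velocities now: v0=1 v1=-4 v2=4 v3=4
Collision at t=18/5: particles 0 and 1 swap velocities; positions: p0=23/5 p1=23/5 p2=87/5 p3=112/5; velocities now: v0=-4 v1=1 v2=4 v3=4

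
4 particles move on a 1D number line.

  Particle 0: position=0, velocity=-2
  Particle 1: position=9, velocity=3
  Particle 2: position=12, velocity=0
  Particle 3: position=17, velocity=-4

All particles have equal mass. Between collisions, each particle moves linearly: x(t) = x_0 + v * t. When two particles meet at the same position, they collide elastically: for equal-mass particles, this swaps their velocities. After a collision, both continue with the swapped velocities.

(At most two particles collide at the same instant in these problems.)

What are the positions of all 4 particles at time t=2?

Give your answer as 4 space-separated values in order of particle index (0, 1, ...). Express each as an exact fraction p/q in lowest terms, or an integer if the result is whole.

Answer: -4 9 12 15

Derivation:
Collision at t=1: particles 1 and 2 swap velocities; positions: p0=-2 p1=12 p2=12 p3=13; velocities now: v0=-2 v1=0 v2=3 v3=-4
Collision at t=8/7: particles 2 and 3 swap velocities; positions: p0=-16/7 p1=12 p2=87/7 p3=87/7; velocities now: v0=-2 v1=0 v2=-4 v3=3
Collision at t=5/4: particles 1 and 2 swap velocities; positions: p0=-5/2 p1=12 p2=12 p3=51/4; velocities now: v0=-2 v1=-4 v2=0 v3=3
Advance to t=2 (no further collisions before then); velocities: v0=-2 v1=-4 v2=0 v3=3; positions = -4 9 12 15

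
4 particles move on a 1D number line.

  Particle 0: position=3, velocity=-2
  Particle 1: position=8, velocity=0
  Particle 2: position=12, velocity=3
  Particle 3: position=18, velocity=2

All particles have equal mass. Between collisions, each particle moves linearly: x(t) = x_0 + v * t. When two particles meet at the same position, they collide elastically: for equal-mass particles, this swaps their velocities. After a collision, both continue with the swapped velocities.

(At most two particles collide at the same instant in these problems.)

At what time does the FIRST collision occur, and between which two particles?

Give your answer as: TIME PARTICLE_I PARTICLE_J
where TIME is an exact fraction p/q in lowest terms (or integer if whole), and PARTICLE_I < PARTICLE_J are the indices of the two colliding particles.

Pair (0,1): pos 3,8 vel -2,0 -> not approaching (rel speed -2 <= 0)
Pair (1,2): pos 8,12 vel 0,3 -> not approaching (rel speed -3 <= 0)
Pair (2,3): pos 12,18 vel 3,2 -> gap=6, closing at 1/unit, collide at t=6
Earliest collision: t=6 between 2 and 3

Answer: 6 2 3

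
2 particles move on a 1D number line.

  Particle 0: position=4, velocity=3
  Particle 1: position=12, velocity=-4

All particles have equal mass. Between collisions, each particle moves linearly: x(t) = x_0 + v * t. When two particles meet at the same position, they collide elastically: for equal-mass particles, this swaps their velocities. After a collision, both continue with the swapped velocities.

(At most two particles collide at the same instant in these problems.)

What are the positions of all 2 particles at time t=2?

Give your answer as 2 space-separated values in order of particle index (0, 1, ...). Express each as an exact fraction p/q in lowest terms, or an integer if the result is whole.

Answer: 4 10

Derivation:
Collision at t=8/7: particles 0 and 1 swap velocities; positions: p0=52/7 p1=52/7; velocities now: v0=-4 v1=3
Advance to t=2 (no further collisions before then); velocities: v0=-4 v1=3; positions = 4 10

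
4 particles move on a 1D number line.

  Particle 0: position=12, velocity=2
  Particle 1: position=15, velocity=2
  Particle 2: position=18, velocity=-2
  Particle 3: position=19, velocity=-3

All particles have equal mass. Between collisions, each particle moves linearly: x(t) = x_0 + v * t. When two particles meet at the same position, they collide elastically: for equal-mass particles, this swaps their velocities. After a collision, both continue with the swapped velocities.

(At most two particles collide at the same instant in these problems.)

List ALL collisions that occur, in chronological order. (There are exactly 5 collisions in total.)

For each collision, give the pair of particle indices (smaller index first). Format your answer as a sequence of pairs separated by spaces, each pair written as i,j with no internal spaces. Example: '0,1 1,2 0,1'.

Collision at t=3/4: particles 1 and 2 swap velocities; positions: p0=27/2 p1=33/2 p2=33/2 p3=67/4; velocities now: v0=2 v1=-2 v2=2 v3=-3
Collision at t=4/5: particles 2 and 3 swap velocities; positions: p0=68/5 p1=82/5 p2=83/5 p3=83/5; velocities now: v0=2 v1=-2 v2=-3 v3=2
Collision at t=1: particles 1 and 2 swap velocities; positions: p0=14 p1=16 p2=16 p3=17; velocities now: v0=2 v1=-3 v2=-2 v3=2
Collision at t=7/5: particles 0 and 1 swap velocities; positions: p0=74/5 p1=74/5 p2=76/5 p3=89/5; velocities now: v0=-3 v1=2 v2=-2 v3=2
Collision at t=3/2: particles 1 and 2 swap velocities; positions: p0=29/2 p1=15 p2=15 p3=18; velocities now: v0=-3 v1=-2 v2=2 v3=2

Answer: 1,2 2,3 1,2 0,1 1,2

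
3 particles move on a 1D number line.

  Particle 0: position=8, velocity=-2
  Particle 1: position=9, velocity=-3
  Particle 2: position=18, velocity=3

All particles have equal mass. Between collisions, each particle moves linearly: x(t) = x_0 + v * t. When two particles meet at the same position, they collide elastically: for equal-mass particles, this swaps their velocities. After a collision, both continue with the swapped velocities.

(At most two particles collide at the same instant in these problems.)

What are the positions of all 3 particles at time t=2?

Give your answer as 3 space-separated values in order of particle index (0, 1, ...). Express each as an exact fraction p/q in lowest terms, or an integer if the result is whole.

Answer: 3 4 24

Derivation:
Collision at t=1: particles 0 and 1 swap velocities; positions: p0=6 p1=6 p2=21; velocities now: v0=-3 v1=-2 v2=3
Advance to t=2 (no further collisions before then); velocities: v0=-3 v1=-2 v2=3; positions = 3 4 24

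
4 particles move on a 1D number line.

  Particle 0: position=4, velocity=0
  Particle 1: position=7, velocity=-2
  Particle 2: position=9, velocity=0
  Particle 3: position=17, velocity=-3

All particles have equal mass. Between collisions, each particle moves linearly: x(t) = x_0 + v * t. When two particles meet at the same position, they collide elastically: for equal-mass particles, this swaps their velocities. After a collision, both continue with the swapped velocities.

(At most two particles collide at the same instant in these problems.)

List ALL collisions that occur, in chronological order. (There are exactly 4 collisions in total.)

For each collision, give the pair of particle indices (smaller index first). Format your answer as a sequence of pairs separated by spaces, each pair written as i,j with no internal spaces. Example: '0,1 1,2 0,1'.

Answer: 0,1 2,3 1,2 0,1

Derivation:
Collision at t=3/2: particles 0 and 1 swap velocities; positions: p0=4 p1=4 p2=9 p3=25/2; velocities now: v0=-2 v1=0 v2=0 v3=-3
Collision at t=8/3: particles 2 and 3 swap velocities; positions: p0=5/3 p1=4 p2=9 p3=9; velocities now: v0=-2 v1=0 v2=-3 v3=0
Collision at t=13/3: particles 1 and 2 swap velocities; positions: p0=-5/3 p1=4 p2=4 p3=9; velocities now: v0=-2 v1=-3 v2=0 v3=0
Collision at t=10: particles 0 and 1 swap velocities; positions: p0=-13 p1=-13 p2=4 p3=9; velocities now: v0=-3 v1=-2 v2=0 v3=0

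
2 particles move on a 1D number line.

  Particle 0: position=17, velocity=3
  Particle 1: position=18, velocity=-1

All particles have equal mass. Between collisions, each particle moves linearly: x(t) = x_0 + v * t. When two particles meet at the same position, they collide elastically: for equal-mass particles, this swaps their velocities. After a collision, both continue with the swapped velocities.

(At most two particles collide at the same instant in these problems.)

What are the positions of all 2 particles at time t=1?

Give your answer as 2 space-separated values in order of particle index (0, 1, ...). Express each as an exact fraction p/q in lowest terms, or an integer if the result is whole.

Answer: 17 20

Derivation:
Collision at t=1/4: particles 0 and 1 swap velocities; positions: p0=71/4 p1=71/4; velocities now: v0=-1 v1=3
Advance to t=1 (no further collisions before then); velocities: v0=-1 v1=3; positions = 17 20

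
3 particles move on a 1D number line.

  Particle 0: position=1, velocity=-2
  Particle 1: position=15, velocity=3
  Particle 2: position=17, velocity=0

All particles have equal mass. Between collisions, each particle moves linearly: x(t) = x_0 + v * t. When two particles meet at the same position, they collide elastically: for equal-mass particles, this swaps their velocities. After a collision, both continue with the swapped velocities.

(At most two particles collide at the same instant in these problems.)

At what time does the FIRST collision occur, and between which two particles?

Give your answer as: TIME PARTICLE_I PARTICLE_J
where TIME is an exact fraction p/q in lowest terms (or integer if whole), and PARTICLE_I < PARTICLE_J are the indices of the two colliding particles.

Pair (0,1): pos 1,15 vel -2,3 -> not approaching (rel speed -5 <= 0)
Pair (1,2): pos 15,17 vel 3,0 -> gap=2, closing at 3/unit, collide at t=2/3
Earliest collision: t=2/3 between 1 and 2

Answer: 2/3 1 2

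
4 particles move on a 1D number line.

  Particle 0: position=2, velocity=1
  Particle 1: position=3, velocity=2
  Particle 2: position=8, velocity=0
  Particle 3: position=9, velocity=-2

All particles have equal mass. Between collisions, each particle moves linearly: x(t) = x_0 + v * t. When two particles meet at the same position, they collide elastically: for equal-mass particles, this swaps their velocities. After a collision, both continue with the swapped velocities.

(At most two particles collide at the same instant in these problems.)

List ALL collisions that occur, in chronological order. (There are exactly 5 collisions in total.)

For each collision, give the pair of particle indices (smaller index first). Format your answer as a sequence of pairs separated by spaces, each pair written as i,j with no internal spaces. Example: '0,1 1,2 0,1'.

Collision at t=1/2: particles 2 and 3 swap velocities; positions: p0=5/2 p1=4 p2=8 p3=8; velocities now: v0=1 v1=2 v2=-2 v3=0
Collision at t=3/2: particles 1 and 2 swap velocities; positions: p0=7/2 p1=6 p2=6 p3=8; velocities now: v0=1 v1=-2 v2=2 v3=0
Collision at t=7/3: particles 0 and 1 swap velocities; positions: p0=13/3 p1=13/3 p2=23/3 p3=8; velocities now: v0=-2 v1=1 v2=2 v3=0
Collision at t=5/2: particles 2 and 3 swap velocities; positions: p0=4 p1=9/2 p2=8 p3=8; velocities now: v0=-2 v1=1 v2=0 v3=2
Collision at t=6: particles 1 and 2 swap velocities; positions: p0=-3 p1=8 p2=8 p3=15; velocities now: v0=-2 v1=0 v2=1 v3=2

Answer: 2,3 1,2 0,1 2,3 1,2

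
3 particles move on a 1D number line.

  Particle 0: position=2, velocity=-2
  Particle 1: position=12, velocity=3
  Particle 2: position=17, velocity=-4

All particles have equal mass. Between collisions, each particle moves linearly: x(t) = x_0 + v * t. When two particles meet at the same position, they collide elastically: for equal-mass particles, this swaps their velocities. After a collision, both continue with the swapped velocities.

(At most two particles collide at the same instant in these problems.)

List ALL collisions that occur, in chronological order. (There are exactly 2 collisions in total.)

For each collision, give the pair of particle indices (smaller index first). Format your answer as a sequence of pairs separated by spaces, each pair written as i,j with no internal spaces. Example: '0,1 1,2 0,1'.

Answer: 1,2 0,1

Derivation:
Collision at t=5/7: particles 1 and 2 swap velocities; positions: p0=4/7 p1=99/7 p2=99/7; velocities now: v0=-2 v1=-4 v2=3
Collision at t=15/2: particles 0 and 1 swap velocities; positions: p0=-13 p1=-13 p2=69/2; velocities now: v0=-4 v1=-2 v2=3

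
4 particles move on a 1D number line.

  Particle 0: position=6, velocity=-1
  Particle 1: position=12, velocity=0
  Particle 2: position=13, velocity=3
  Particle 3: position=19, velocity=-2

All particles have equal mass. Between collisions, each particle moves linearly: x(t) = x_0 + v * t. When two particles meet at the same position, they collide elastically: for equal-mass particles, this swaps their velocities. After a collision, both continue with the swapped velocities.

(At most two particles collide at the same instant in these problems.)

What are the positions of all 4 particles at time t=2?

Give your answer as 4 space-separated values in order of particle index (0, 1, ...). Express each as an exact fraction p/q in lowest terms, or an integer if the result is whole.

Answer: 4 12 15 19

Derivation:
Collision at t=6/5: particles 2 and 3 swap velocities; positions: p0=24/5 p1=12 p2=83/5 p3=83/5; velocities now: v0=-1 v1=0 v2=-2 v3=3
Advance to t=2 (no further collisions before then); velocities: v0=-1 v1=0 v2=-2 v3=3; positions = 4 12 15 19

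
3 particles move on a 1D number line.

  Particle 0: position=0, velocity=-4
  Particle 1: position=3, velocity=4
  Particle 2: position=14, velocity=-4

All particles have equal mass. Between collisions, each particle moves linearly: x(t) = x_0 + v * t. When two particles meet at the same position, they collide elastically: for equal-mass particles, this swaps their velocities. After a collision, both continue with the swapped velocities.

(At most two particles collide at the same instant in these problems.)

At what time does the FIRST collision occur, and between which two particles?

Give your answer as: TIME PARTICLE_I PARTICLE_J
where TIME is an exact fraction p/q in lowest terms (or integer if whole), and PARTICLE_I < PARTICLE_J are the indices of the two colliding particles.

Pair (0,1): pos 0,3 vel -4,4 -> not approaching (rel speed -8 <= 0)
Pair (1,2): pos 3,14 vel 4,-4 -> gap=11, closing at 8/unit, collide at t=11/8
Earliest collision: t=11/8 between 1 and 2

Answer: 11/8 1 2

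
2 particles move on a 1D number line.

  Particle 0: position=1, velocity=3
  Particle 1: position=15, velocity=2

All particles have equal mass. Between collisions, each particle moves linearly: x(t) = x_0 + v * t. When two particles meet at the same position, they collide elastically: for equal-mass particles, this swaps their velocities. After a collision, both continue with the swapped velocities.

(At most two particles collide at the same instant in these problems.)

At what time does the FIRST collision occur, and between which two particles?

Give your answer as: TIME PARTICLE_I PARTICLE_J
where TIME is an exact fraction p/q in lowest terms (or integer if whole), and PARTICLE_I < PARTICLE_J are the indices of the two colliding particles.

Pair (0,1): pos 1,15 vel 3,2 -> gap=14, closing at 1/unit, collide at t=14
Earliest collision: t=14 between 0 and 1

Answer: 14 0 1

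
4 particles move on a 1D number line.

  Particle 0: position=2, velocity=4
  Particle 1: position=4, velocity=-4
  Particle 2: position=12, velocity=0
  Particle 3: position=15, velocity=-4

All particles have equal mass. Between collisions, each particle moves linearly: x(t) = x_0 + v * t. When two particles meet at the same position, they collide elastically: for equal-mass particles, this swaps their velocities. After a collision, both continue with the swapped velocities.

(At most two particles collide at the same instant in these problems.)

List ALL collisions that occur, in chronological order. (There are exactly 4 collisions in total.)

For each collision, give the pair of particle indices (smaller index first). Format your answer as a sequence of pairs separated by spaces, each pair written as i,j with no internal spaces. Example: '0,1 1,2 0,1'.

Collision at t=1/4: particles 0 and 1 swap velocities; positions: p0=3 p1=3 p2=12 p3=14; velocities now: v0=-4 v1=4 v2=0 v3=-4
Collision at t=3/4: particles 2 and 3 swap velocities; positions: p0=1 p1=5 p2=12 p3=12; velocities now: v0=-4 v1=4 v2=-4 v3=0
Collision at t=13/8: particles 1 and 2 swap velocities; positions: p0=-5/2 p1=17/2 p2=17/2 p3=12; velocities now: v0=-4 v1=-4 v2=4 v3=0
Collision at t=5/2: particles 2 and 3 swap velocities; positions: p0=-6 p1=5 p2=12 p3=12; velocities now: v0=-4 v1=-4 v2=0 v3=4

Answer: 0,1 2,3 1,2 2,3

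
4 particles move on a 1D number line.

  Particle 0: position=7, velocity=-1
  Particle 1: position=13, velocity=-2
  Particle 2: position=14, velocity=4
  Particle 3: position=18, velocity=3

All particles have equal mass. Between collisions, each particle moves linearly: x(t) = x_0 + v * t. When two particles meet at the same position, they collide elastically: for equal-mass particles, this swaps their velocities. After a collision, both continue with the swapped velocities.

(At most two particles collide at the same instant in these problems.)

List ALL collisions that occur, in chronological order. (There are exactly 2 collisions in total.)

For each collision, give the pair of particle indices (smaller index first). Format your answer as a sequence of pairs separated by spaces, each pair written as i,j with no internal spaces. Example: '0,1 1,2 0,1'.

Collision at t=4: particles 2 and 3 swap velocities; positions: p0=3 p1=5 p2=30 p3=30; velocities now: v0=-1 v1=-2 v2=3 v3=4
Collision at t=6: particles 0 and 1 swap velocities; positions: p0=1 p1=1 p2=36 p3=38; velocities now: v0=-2 v1=-1 v2=3 v3=4

Answer: 2,3 0,1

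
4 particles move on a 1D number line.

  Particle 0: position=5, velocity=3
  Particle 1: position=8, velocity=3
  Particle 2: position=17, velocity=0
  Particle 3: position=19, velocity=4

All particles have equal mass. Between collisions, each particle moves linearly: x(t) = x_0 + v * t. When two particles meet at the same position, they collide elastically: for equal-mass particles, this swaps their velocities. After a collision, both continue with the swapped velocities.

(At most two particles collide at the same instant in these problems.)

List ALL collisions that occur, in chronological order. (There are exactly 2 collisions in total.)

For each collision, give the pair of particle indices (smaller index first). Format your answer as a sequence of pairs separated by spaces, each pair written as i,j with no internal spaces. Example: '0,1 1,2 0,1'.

Answer: 1,2 0,1

Derivation:
Collision at t=3: particles 1 and 2 swap velocities; positions: p0=14 p1=17 p2=17 p3=31; velocities now: v0=3 v1=0 v2=3 v3=4
Collision at t=4: particles 0 and 1 swap velocities; positions: p0=17 p1=17 p2=20 p3=35; velocities now: v0=0 v1=3 v2=3 v3=4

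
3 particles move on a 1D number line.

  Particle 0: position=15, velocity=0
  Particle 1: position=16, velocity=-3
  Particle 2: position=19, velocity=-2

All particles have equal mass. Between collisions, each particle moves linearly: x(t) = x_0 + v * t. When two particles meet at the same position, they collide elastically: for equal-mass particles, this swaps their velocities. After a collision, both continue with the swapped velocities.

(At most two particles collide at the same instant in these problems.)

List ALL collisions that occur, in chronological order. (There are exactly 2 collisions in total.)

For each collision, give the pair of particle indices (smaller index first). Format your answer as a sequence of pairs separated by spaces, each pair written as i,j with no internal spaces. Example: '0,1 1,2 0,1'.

Collision at t=1/3: particles 0 and 1 swap velocities; positions: p0=15 p1=15 p2=55/3; velocities now: v0=-3 v1=0 v2=-2
Collision at t=2: particles 1 and 2 swap velocities; positions: p0=10 p1=15 p2=15; velocities now: v0=-3 v1=-2 v2=0

Answer: 0,1 1,2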